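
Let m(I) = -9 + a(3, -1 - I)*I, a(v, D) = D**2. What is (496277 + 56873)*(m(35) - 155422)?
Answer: -60885773650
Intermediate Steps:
m(I) = -9 + I*(-1 - I)**2 (m(I) = -9 + (-1 - I)**2*I = -9 + I*(-1 - I)**2)
(496277 + 56873)*(m(35) - 155422) = (496277 + 56873)*((-9 + 35*(1 + 35)**2) - 155422) = 553150*((-9 + 35*36**2) - 155422) = 553150*((-9 + 35*1296) - 155422) = 553150*((-9 + 45360) - 155422) = 553150*(45351 - 155422) = 553150*(-110071) = -60885773650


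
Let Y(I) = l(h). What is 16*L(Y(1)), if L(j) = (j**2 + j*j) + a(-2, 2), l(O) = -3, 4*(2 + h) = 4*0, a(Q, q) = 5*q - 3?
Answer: 400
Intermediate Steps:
a(Q, q) = -3 + 5*q
h = -2 (h = -2 + (4*0)/4 = -2 + (1/4)*0 = -2 + 0 = -2)
Y(I) = -3
L(j) = 7 + 2*j**2 (L(j) = (j**2 + j*j) + (-3 + 5*2) = (j**2 + j**2) + (-3 + 10) = 2*j**2 + 7 = 7 + 2*j**2)
16*L(Y(1)) = 16*(7 + 2*(-3)**2) = 16*(7 + 2*9) = 16*(7 + 18) = 16*25 = 400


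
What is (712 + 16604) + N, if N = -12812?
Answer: 4504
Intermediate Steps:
(712 + 16604) + N = (712 + 16604) - 12812 = 17316 - 12812 = 4504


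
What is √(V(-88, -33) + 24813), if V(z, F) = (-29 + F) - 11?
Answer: 2*√6185 ≈ 157.29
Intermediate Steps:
V(z, F) = -40 + F
√(V(-88, -33) + 24813) = √((-40 - 33) + 24813) = √(-73 + 24813) = √24740 = 2*√6185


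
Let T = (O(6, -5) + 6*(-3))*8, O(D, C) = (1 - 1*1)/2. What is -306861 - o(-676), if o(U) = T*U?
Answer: -404205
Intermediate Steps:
O(D, C) = 0 (O(D, C) = (1 - 1)*(½) = 0*(½) = 0)
T = -144 (T = (0 + 6*(-3))*8 = (0 - 18)*8 = -18*8 = -144)
o(U) = -144*U
-306861 - o(-676) = -306861 - (-144)*(-676) = -306861 - 1*97344 = -306861 - 97344 = -404205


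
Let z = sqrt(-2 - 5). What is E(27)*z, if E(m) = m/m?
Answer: I*sqrt(7) ≈ 2.6458*I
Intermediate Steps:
E(m) = 1
z = I*sqrt(7) (z = sqrt(-7) = I*sqrt(7) ≈ 2.6458*I)
E(27)*z = 1*(I*sqrt(7)) = I*sqrt(7)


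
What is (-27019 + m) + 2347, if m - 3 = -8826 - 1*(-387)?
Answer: -33108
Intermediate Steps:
m = -8436 (m = 3 + (-8826 - 1*(-387)) = 3 + (-8826 + 387) = 3 - 8439 = -8436)
(-27019 + m) + 2347 = (-27019 - 8436) + 2347 = -35455 + 2347 = -33108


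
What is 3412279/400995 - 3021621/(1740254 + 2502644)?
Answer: 13266296831647/1701380883510 ≈ 7.7974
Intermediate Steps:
3412279/400995 - 3021621/(1740254 + 2502644) = 3412279*(1/400995) - 3021621/4242898 = 3412279/400995 - 3021621*1/4242898 = 3412279/400995 - 3021621/4242898 = 13266296831647/1701380883510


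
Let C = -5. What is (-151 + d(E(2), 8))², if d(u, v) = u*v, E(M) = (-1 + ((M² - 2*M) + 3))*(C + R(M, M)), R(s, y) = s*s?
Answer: 27889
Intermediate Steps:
R(s, y) = s²
E(M) = (-5 + M²)*(2 + M² - 2*M) (E(M) = (-1 + ((M² - 2*M) + 3))*(-5 + M²) = (-1 + (3 + M² - 2*M))*(-5 + M²) = (2 + M² - 2*M)*(-5 + M²) = (-5 + M²)*(2 + M² - 2*M))
(-151 + d(E(2), 8))² = (-151 + (-10 + 2⁴ - 3*2² - 2*2³ + 10*2)*8)² = (-151 + (-10 + 16 - 3*4 - 2*8 + 20)*8)² = (-151 + (-10 + 16 - 12 - 16 + 20)*8)² = (-151 - 2*8)² = (-151 - 16)² = (-167)² = 27889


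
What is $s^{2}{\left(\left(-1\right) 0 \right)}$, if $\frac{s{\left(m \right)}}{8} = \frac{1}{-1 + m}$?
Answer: $64$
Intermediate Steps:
$s{\left(m \right)} = \frac{8}{-1 + m}$
$s^{2}{\left(\left(-1\right) 0 \right)} = \left(\frac{8}{-1 - 0}\right)^{2} = \left(\frac{8}{-1 + 0}\right)^{2} = \left(\frac{8}{-1}\right)^{2} = \left(8 \left(-1\right)\right)^{2} = \left(-8\right)^{2} = 64$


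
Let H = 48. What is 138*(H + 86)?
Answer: 18492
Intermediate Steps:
138*(H + 86) = 138*(48 + 86) = 138*134 = 18492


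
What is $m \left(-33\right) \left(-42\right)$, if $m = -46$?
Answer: $-63756$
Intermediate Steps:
$m \left(-33\right) \left(-42\right) = \left(-46\right) \left(-33\right) \left(-42\right) = 1518 \left(-42\right) = -63756$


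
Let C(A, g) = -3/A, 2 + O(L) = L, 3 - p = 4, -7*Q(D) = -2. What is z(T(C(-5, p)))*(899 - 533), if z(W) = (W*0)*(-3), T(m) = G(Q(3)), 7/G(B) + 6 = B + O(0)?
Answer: 0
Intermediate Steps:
Q(D) = 2/7 (Q(D) = -1/7*(-2) = 2/7)
p = -1 (p = 3 - 1*4 = 3 - 4 = -1)
O(L) = -2 + L
G(B) = 7/(-8 + B) (G(B) = 7/(-6 + (B + (-2 + 0))) = 7/(-6 + (B - 2)) = 7/(-6 + (-2 + B)) = 7/(-8 + B))
T(m) = -49/54 (T(m) = 7/(-8 + 2/7) = 7/(-54/7) = 7*(-7/54) = -49/54)
z(W) = 0 (z(W) = 0*(-3) = 0)
z(T(C(-5, p)))*(899 - 533) = 0*(899 - 533) = 0*366 = 0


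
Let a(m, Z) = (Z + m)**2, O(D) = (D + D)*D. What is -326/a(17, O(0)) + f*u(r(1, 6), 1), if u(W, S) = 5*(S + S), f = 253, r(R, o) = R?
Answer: 730844/289 ≈ 2528.9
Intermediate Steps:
u(W, S) = 10*S (u(W, S) = 5*(2*S) = 10*S)
O(D) = 2*D**2 (O(D) = (2*D)*D = 2*D**2)
-326/a(17, O(0)) + f*u(r(1, 6), 1) = -326/(2*0**2 + 17)**2 + 253*(10*1) = -326/(2*0 + 17)**2 + 253*10 = -326/(0 + 17)**2 + 2530 = -326/(17**2) + 2530 = -326/289 + 2530 = 730844/289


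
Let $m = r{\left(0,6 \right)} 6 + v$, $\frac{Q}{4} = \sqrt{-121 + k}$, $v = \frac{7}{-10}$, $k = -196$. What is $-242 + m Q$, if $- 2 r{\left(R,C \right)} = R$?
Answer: $-242 - \frac{14 i \sqrt{317}}{5} \approx -242.0 - 49.853 i$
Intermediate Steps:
$r{\left(R,C \right)} = - \frac{R}{2}$
$v = - \frac{7}{10}$ ($v = 7 \left(- \frac{1}{10}\right) = - \frac{7}{10} \approx -0.7$)
$Q = 4 i \sqrt{317}$ ($Q = 4 \sqrt{-121 - 196} = 4 \sqrt{-317} = 4 i \sqrt{317} \approx 71.218 i$)
$m = - \frac{7}{10}$ ($m = \left(- \frac{1}{2}\right) 0 \cdot 6 - \frac{7}{10} = 0 \cdot 6 - \frac{7}{10} = 0 - \frac{7}{10} = - \frac{7}{10} \approx -0.7$)
$-242 + m Q = -242 - \frac{7 \cdot 4 i \sqrt{317}}{10} = -242 - \frac{14 i \sqrt{317}}{5}$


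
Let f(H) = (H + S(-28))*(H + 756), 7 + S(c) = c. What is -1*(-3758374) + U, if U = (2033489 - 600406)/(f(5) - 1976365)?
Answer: 7513721075847/1999195 ≈ 3.7584e+6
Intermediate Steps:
S(c) = -7 + c
f(H) = (-35 + H)*(756 + H) (f(H) = (H + (-7 - 28))*(H + 756) = (H - 35)*(756 + H) = (-35 + H)*(756 + H))
U = -1433083/1999195 (U = (2033489 - 600406)/((-26460 + 5² + 721*5) - 1976365) = 1433083/((-26460 + 25 + 3605) - 1976365) = 1433083/(-22830 - 1976365) = 1433083/(-1999195) = 1433083*(-1/1999195) = -1433083/1999195 ≈ -0.71683)
-1*(-3758374) + U = -1*(-3758374) - 1433083/1999195 = 3758374 - 1433083/1999195 = 7513721075847/1999195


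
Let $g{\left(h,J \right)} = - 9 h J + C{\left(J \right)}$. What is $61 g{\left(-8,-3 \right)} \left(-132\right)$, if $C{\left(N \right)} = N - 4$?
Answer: $1795596$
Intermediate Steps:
$C{\left(N \right)} = -4 + N$
$g{\left(h,J \right)} = -4 + J - 9 J h$ ($g{\left(h,J \right)} = - 9 h J + \left(-4 + J\right) = - 9 J h + \left(-4 + J\right) = -4 + J - 9 J h$)
$61 g{\left(-8,-3 \right)} \left(-132\right) = 61 \left(-4 - 3 - \left(-27\right) \left(-8\right)\right) \left(-132\right) = 61 \left(-4 - 3 - 216\right) \left(-132\right) = 61 \left(-223\right) \left(-132\right) = \left(-13603\right) \left(-132\right) = 1795596$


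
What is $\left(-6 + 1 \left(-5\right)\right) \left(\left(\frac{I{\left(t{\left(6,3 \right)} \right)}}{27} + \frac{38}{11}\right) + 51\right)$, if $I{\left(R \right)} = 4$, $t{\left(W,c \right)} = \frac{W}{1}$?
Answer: $- \frac{16217}{27} \approx -600.63$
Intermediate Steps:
$t{\left(W,c \right)} = W$ ($t{\left(W,c \right)} = W 1 = W$)
$\left(-6 + 1 \left(-5\right)\right) \left(\left(\frac{I{\left(t{\left(6,3 \right)} \right)}}{27} + \frac{38}{11}\right) + 51\right) = \left(-6 + 1 \left(-5\right)\right) \left(\left(\frac{4}{27} + \frac{38}{11}\right) + 51\right) = \left(-6 - 5\right) \left(\left(4 \cdot \frac{1}{27} + 38 \cdot \frac{1}{11}\right) + 51\right) = - 11 \left(\left(\frac{4}{27} + \frac{38}{11}\right) + 51\right) = - 11 \left(\frac{1070}{297} + 51\right) = \left(-11\right) \frac{16217}{297} = - \frac{16217}{27}$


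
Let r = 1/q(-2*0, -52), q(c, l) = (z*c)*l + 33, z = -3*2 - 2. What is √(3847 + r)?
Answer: 2*√1047354/33 ≈ 62.024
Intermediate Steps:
z = -8 (z = -6 - 2 = -8)
q(c, l) = 33 - 8*c*l (q(c, l) = (-8*c)*l + 33 = -8*c*l + 33 = 33 - 8*c*l)
r = 1/33 (r = 1/(33 - 8*(-2*0)*(-52)) = 1/(33 - 8*0*(-52)) = 1/(33 + 0) = 1/33 ≈ 0.030303)
√(3847 + r) = √(3847 + 1/33) = √(126952/33) = 2*√1047354/33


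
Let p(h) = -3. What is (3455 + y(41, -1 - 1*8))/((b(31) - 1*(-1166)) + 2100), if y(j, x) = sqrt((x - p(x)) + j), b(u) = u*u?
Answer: 3455/4227 + sqrt(35)/4227 ≈ 0.81876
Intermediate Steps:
b(u) = u**2
y(j, x) = sqrt(3 + j + x) (y(j, x) = sqrt((x - 1*(-3)) + j) = sqrt((x + 3) + j) = sqrt((3 + x) + j) = sqrt(3 + j + x))
(3455 + y(41, -1 - 1*8))/((b(31) - 1*(-1166)) + 2100) = (3455 + sqrt(3 + 41 + (-1 - 1*8)))/((31**2 - 1*(-1166)) + 2100) = (3455 + sqrt(3 + 41 + (-1 - 8)))/((961 + 1166) + 2100) = (3455 + sqrt(3 + 41 - 9))/(2127 + 2100) = (3455 + sqrt(35))/4227 = (3455 + sqrt(35))*(1/4227) = 3455/4227 + sqrt(35)/4227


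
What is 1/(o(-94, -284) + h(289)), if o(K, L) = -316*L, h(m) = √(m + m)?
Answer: 44872/4026992479 - 17*√2/8053984958 ≈ 1.1140e-5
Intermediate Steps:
h(m) = √2*√m (h(m) = √(2*m) = √2*√m)
1/(o(-94, -284) + h(289)) = 1/(-316*(-284) + √2*√289) = 1/(89744 + √2*17) = 1/(89744 + 17*√2)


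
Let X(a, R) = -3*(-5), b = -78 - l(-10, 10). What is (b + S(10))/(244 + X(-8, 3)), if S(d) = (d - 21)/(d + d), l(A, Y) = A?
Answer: -1371/5180 ≈ -0.26467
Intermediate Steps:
S(d) = (-21 + d)/(2*d) (S(d) = (-21 + d)/((2*d)) = (-21 + d)*(1/(2*d)) = (-21 + d)/(2*d))
b = -68 (b = -78 - 1*(-10) = -78 + 10 = -68)
X(a, R) = 15
(b + S(10))/(244 + X(-8, 3)) = (-68 + (½)*(-21 + 10)/10)/(244 + 15) = (-68 + (½)*(⅒)*(-11))/259 = (-68 - 11/20)*(1/259) = -1371/20*1/259 = -1371/5180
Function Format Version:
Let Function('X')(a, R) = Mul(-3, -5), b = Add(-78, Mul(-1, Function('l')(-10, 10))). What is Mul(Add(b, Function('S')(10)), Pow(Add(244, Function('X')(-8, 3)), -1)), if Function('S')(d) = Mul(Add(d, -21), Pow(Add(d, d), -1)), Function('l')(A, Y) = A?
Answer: Rational(-1371, 5180) ≈ -0.26467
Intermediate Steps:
Function('S')(d) = Mul(Rational(1, 2), Pow(d, -1), Add(-21, d)) (Function('S')(d) = Mul(Add(-21, d), Pow(Mul(2, d), -1)) = Mul(Add(-21, d), Mul(Rational(1, 2), Pow(d, -1))) = Mul(Rational(1, 2), Pow(d, -1), Add(-21, d)))
b = -68 (b = Add(-78, Mul(-1, -10)) = Add(-78, 10) = -68)
Function('X')(a, R) = 15
Mul(Add(b, Function('S')(10)), Pow(Add(244, Function('X')(-8, 3)), -1)) = Mul(Add(-68, Mul(Rational(1, 2), Pow(10, -1), Add(-21, 10))), Pow(Add(244, 15), -1)) = Mul(Add(-68, Mul(Rational(1, 2), Rational(1, 10), -11)), Pow(259, -1)) = Mul(Add(-68, Rational(-11, 20)), Rational(1, 259)) = Mul(Rational(-1371, 20), Rational(1, 259)) = Rational(-1371, 5180)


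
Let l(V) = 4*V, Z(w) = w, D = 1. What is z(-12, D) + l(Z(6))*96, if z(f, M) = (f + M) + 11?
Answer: 2304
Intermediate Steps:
z(f, M) = 11 + M + f (z(f, M) = (M + f) + 11 = 11 + M + f)
z(-12, D) + l(Z(6))*96 = (11 + 1 - 12) + (4*6)*96 = 0 + 24*96 = 0 + 2304 = 2304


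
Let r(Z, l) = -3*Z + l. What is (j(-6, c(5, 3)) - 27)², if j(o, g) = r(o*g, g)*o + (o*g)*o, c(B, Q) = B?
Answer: 173889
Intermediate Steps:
r(Z, l) = l - 3*Z
j(o, g) = g*o² + o*(g - 3*g*o) (j(o, g) = (g - 3*o*g)*o + (o*g)*o = (g - 3*g*o)*o + (g*o)*o = (g - 3*g*o)*o + g*o² = o*(g - 3*g*o) + g*o² = g*o² + o*(g - 3*g*o))
(j(-6, c(5, 3)) - 27)² = (5*(-6)*(1 - 2*(-6)) - 27)² = (5*(-6)*(1 + 12) - 27)² = (5*(-6)*13 - 27)² = (-390 - 27)² = (-417)² = 173889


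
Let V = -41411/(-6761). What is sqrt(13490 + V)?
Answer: 3*sqrt(68547000229)/6761 ≈ 116.17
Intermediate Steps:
V = 41411/6761 (V = -41411*(-1/6761) = 41411/6761 ≈ 6.1250)
sqrt(13490 + V) = sqrt(13490 + 41411/6761) = sqrt(91247301/6761) = 3*sqrt(68547000229)/6761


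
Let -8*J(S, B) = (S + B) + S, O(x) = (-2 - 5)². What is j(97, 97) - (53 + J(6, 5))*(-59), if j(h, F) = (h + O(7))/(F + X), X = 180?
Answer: 6652769/2216 ≈ 3002.2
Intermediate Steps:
O(x) = 49 (O(x) = (-7)² = 49)
J(S, B) = -S/4 - B/8 (J(S, B) = -((S + B) + S)/8 = -((B + S) + S)/8 = -(B + 2*S)/8 = -S/4 - B/8)
j(h, F) = (49 + h)/(180 + F) (j(h, F) = (h + 49)/(F + 180) = (49 + h)/(180 + F))
j(97, 97) - (53 + J(6, 5))*(-59) = (49 + 97)/(180 + 97) - (53 + (-¼*6 - ⅛*5))*(-59) = 146/277 - (53 + (-3/2 - 5/8))*(-59) = (1/277)*146 - (53 - 17/8)*(-59) = 146/277 - 407*(-59)/8 = 146/277 - 1*(-24013/8) = 146/277 + 24013/8 = 6652769/2216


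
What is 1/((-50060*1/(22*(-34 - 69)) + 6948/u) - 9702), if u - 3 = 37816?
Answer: -42848927/414765808100 ≈ -0.00010331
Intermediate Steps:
u = 37819 (u = 3 + 37816 = 37819)
1/((-50060*1/(22*(-34 - 69)) + 6948/u) - 9702) = 1/((-50060*1/(22*(-34 - 69)) + 6948/37819) - 9702) = 1/((-50060/((-103*22)) + 6948*(1/37819)) - 9702) = 1/((-50060/(-2266) + 6948/37819) - 9702) = 1/((-50060*(-1/2266) + 6948/37819) - 9702) = 1/((25030/1133 + 6948/37819) - 9702) = 1/(954481654/42848927 - 9702) = 1/(-414765808100/42848927) = -42848927/414765808100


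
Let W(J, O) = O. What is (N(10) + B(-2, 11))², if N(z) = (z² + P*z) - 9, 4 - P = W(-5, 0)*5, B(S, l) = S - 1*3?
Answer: 15876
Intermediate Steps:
B(S, l) = -3 + S (B(S, l) = S - 3 = -3 + S)
P = 4 (P = 4 - 0*5 = 4 - 1*0 = 4 + 0 = 4)
N(z) = -9 + z² + 4*z (N(z) = (z² + 4*z) - 9 = -9 + z² + 4*z)
(N(10) + B(-2, 11))² = ((-9 + 10² + 4*10) + (-3 - 2))² = ((-9 + 100 + 40) - 5)² = (131 - 5)² = 126² = 15876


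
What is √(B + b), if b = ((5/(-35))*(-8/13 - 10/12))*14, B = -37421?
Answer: I*√56912934/39 ≈ 193.44*I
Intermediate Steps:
b = 113/39 (b = ((5*(-1/35))*(-8*1/13 - 10*1/12))*14 = -(-8/13 - ⅚)/7*14 = -⅐*(-113/78)*14 = (113/546)*14 = 113/39 ≈ 2.8974)
√(B + b) = √(-37421 + 113/39) = √(-1459306/39) = I*√56912934/39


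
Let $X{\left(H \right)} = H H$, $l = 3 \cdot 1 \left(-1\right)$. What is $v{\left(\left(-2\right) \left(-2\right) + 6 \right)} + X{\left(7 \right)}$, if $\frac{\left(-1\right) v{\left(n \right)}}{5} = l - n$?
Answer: $114$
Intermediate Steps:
$l = -3$ ($l = 3 \left(-1\right) = -3$)
$X{\left(H \right)} = H^{2}$
$v{\left(n \right)} = 15 + 5 n$ ($v{\left(n \right)} = - 5 \left(-3 - n\right) = 15 + 5 n$)
$v{\left(\left(-2\right) \left(-2\right) + 6 \right)} + X{\left(7 \right)} = \left(15 + 5 \left(\left(-2\right) \left(-2\right) + 6\right)\right) + 7^{2} = \left(15 + 5 \left(4 + 6\right)\right) + 49 = \left(15 + 5 \cdot 10\right) + 49 = \left(15 + 50\right) + 49 = 65 + 49 = 114$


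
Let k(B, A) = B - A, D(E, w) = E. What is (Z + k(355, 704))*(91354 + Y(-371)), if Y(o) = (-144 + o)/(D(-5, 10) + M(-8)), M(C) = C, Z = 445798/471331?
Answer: -27844153464051/875329 ≈ -3.1810e+7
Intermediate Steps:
Z = 445798/471331 (Z = 445798*(1/471331) = 445798/471331 ≈ 0.94583)
Y(o) = 144/13 - o/13 (Y(o) = (-144 + o)/(-5 - 8) = (-144 + o)/(-13) = (-144 + o)*(-1/13) = 144/13 - o/13)
(Z + k(355, 704))*(91354 + Y(-371)) = (445798/471331 + (355 - 1*704))*(91354 + (144/13 - 1/13*(-371))) = (445798/471331 + (355 - 704))*(91354 + (144/13 + 371/13)) = (445798/471331 - 349)*(91354 + 515/13) = -164048721/471331*1188117/13 = -27844153464051/875329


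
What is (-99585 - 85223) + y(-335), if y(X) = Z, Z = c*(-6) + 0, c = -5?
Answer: -184778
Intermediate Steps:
Z = 30 (Z = -5*(-6) + 0 = 30 + 0 = 30)
y(X) = 30
(-99585 - 85223) + y(-335) = (-99585 - 85223) + 30 = -184808 + 30 = -184778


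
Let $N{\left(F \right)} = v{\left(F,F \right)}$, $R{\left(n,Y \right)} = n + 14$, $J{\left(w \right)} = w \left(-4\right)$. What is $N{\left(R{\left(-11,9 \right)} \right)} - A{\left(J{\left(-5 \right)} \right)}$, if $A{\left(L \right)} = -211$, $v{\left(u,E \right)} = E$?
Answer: $214$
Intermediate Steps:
$J{\left(w \right)} = - 4 w$
$R{\left(n,Y \right)} = 14 + n$
$N{\left(F \right)} = F$
$N{\left(R{\left(-11,9 \right)} \right)} - A{\left(J{\left(-5 \right)} \right)} = \left(14 - 11\right) - -211 = 3 + 211 = 214$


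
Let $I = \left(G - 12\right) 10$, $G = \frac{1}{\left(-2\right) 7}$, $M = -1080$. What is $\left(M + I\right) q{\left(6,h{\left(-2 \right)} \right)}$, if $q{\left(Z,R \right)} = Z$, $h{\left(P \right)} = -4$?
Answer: $- \frac{50430}{7} \approx -7204.3$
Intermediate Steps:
$G = - \frac{1}{14}$ ($G = \frac{1}{-14} = - \frac{1}{14} \approx -0.071429$)
$I = - \frac{845}{7}$ ($I = \left(- \frac{1}{14} - 12\right) 10 = \left(- \frac{169}{14}\right) 10 = - \frac{845}{7} \approx -120.71$)
$\left(M + I\right) q{\left(6,h{\left(-2 \right)} \right)} = \left(-1080 - \frac{845}{7}\right) 6 = \left(- \frac{8405}{7}\right) 6 = - \frac{50430}{7}$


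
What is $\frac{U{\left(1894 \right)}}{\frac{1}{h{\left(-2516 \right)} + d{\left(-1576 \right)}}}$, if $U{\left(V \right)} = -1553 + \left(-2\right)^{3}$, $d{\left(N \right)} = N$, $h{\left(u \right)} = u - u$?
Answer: $2460136$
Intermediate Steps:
$h{\left(u \right)} = 0$
$U{\left(V \right)} = -1561$ ($U{\left(V \right)} = -1553 - 8 = -1561$)
$\frac{U{\left(1894 \right)}}{\frac{1}{h{\left(-2516 \right)} + d{\left(-1576 \right)}}} = - \frac{1561}{\frac{1}{0 - 1576}} = - \frac{1561}{\frac{1}{-1576}} = - \frac{1561}{- \frac{1}{1576}} = \left(-1561\right) \left(-1576\right) = 2460136$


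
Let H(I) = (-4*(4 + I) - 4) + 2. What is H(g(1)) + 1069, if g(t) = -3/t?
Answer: 1063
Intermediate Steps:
H(I) = -18 - 4*I (H(I) = ((-16 - 4*I) - 4) + 2 = (-20 - 4*I) + 2 = -18 - 4*I)
H(g(1)) + 1069 = (-18 - (-12)/1) + 1069 = (-18 - (-12)) + 1069 = (-18 - 4*(-3)) + 1069 = (-18 + 12) + 1069 = -6 + 1069 = 1063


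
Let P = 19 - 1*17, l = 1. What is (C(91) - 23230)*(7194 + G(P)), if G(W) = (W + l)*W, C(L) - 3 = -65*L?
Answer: -209822400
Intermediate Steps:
P = 2 (P = 19 - 17 = 2)
C(L) = 3 - 65*L
G(W) = W*(1 + W) (G(W) = (W + 1)*W = (1 + W)*W = W*(1 + W))
(C(91) - 23230)*(7194 + G(P)) = ((3 - 65*91) - 23230)*(7194 + 2*(1 + 2)) = ((3 - 5915) - 23230)*(7194 + 2*3) = (-5912 - 23230)*(7194 + 6) = -29142*7200 = -209822400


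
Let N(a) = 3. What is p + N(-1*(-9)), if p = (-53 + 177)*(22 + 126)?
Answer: 18355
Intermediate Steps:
p = 18352 (p = 124*148 = 18352)
p + N(-1*(-9)) = 18352 + 3 = 18355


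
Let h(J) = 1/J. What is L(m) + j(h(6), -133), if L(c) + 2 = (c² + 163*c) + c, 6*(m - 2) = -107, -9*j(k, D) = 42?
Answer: -84695/36 ≈ -2352.6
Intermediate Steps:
h(J) = 1/J
j(k, D) = -14/3 (j(k, D) = -⅑*42 = -14/3)
m = -95/6 (m = 2 + (⅙)*(-107) = 2 - 107/6 = -95/6 ≈ -15.833)
L(c) = -2 + c² + 164*c (L(c) = -2 + ((c² + 163*c) + c) = -2 + (c² + 164*c) = -2 + c² + 164*c)
L(m) + j(h(6), -133) = (-2 + (-95/6)² + 164*(-95/6)) - 14/3 = (-2 + 9025/36 - 7790/3) - 14/3 = -84527/36 - 14/3 = -84695/36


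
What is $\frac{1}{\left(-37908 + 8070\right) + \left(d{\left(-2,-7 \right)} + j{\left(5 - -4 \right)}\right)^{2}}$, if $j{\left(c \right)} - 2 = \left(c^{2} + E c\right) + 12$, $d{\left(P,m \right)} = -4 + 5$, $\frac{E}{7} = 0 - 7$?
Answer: $\frac{1}{89187} \approx 1.1212 \cdot 10^{-5}$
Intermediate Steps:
$E = -49$ ($E = 7 \left(0 - 7\right) = 7 \left(-7\right) = -49$)
$d{\left(P,m \right)} = 1$
$j{\left(c \right)} = 14 + c^{2} - 49 c$ ($j{\left(c \right)} = 2 + \left(\left(c^{2} - 49 c\right) + 12\right) = 2 + \left(12 + c^{2} - 49 c\right) = 14 + c^{2} - 49 c$)
$\frac{1}{\left(-37908 + 8070\right) + \left(d{\left(-2,-7 \right)} + j{\left(5 - -4 \right)}\right)^{2}} = \frac{1}{\left(-37908 + 8070\right) + \left(1 + \left(14 + \left(5 - -4\right)^{2} - 49 \left(5 - -4\right)\right)\right)^{2}} = \frac{1}{-29838 + \left(1 + \left(14 + \left(5 + 4\right)^{2} - 49 \left(5 + 4\right)\right)\right)^{2}} = \frac{1}{-29838 + \left(1 + \left(14 + 9^{2} - 441\right)\right)^{2}} = \frac{1}{-29838 + \left(1 + \left(14 + 81 - 441\right)\right)^{2}} = \frac{1}{-29838 + \left(1 - 346\right)^{2}} = \frac{1}{-29838 + \left(-345\right)^{2}} = \frac{1}{-29838 + 119025} = \frac{1}{89187}$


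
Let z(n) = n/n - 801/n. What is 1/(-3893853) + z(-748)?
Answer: 6031577549/2912602044 ≈ 2.0709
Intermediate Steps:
z(n) = 1 - 801/n
1/(-3893853) + z(-748) = 1/(-3893853) + (-801 - 748)/(-748) = -1/3893853 - 1/748*(-1549) = -1/3893853 + 1549/748 = 6031577549/2912602044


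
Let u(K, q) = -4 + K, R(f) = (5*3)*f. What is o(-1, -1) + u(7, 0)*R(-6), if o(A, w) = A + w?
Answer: -272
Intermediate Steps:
R(f) = 15*f
o(-1, -1) + u(7, 0)*R(-6) = (-1 - 1) + (-4 + 7)*(15*(-6)) = -2 + 3*(-90) = -2 - 270 = -272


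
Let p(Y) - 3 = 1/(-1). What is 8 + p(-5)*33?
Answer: 74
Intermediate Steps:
p(Y) = 2 (p(Y) = 3 + 1/(-1) = 3 - 1 = 2)
8 + p(-5)*33 = 8 + 2*33 = 8 + 66 = 74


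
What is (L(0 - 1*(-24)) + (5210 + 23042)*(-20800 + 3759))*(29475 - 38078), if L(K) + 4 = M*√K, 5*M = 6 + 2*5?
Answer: 4141848416608 - 275296*√6/5 ≈ 4.1419e+12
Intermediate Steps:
M = 16/5 (M = (6 + 2*5)/5 = (6 + 10)/5 = (⅕)*16 = 16/5 ≈ 3.2000)
L(K) = -4 + 16*√K/5
(L(0 - 1*(-24)) + (5210 + 23042)*(-20800 + 3759))*(29475 - 38078) = ((-4 + 16*√(0 - 1*(-24))/5) + (5210 + 23042)*(-20800 + 3759))*(29475 - 38078) = ((-4 + 16*√(0 + 24)/5) + 28252*(-17041))*(-8603) = ((-4 + 16*√24/5) - 481442332)*(-8603) = ((-4 + 16*(2*√6)/5) - 481442332)*(-8603) = ((-4 + 32*√6/5) - 481442332)*(-8603) = (-481442336 + 32*√6/5)*(-8603) = 4141848416608 - 275296*√6/5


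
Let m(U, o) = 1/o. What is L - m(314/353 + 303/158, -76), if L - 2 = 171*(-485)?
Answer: -6302907/76 ≈ -82933.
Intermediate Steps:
L = -82933 (L = 2 + 171*(-485) = 2 - 82935 = -82933)
L - m(314/353 + 303/158, -76) = -82933 - 1/(-76) = -82933 - 1*(-1/76) = -82933 + 1/76 = -6302907/76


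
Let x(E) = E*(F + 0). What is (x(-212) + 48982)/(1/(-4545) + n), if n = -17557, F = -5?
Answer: -113720445/39898283 ≈ -2.8503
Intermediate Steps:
x(E) = -5*E (x(E) = E*(-5 + 0) = E*(-5) = -5*E)
(x(-212) + 48982)/(1/(-4545) + n) = (-5*(-212) + 48982)/(1/(-4545) - 17557) = (1060 + 48982)/(-1/4545 - 17557) = 50042/(-79796566/4545) = 50042*(-4545/79796566) = -113720445/39898283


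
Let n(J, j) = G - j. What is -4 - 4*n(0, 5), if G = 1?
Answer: 12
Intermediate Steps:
n(J, j) = 1 - j
-4 - 4*n(0, 5) = -4 - 4*(1 - 1*5) = -4 - 4*(1 - 5) = -4 - 4*(-4) = -4 + 16 = 12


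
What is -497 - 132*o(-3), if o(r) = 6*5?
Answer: -4457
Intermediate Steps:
o(r) = 30
-497 - 132*o(-3) = -497 - 132*30 = -497 - 3960 = -4457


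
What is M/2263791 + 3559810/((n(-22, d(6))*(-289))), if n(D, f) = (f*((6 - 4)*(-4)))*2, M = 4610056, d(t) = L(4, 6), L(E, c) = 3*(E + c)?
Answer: 289939093601/10467769584 ≈ 27.698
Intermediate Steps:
L(E, c) = 3*E + 3*c
d(t) = 30 (d(t) = 3*4 + 3*6 = 12 + 18 = 30)
n(D, f) = -16*f (n(D, f) = (f*(2*(-4)))*2 = (f*(-8))*2 = -8*f*2 = -16*f)
M/2263791 + 3559810/((n(-22, d(6))*(-289))) = 4610056/2263791 + 3559810/((-16*30*(-289))) = 4610056*(1/2263791) + 3559810/((-480*(-289))) = 4610056/2263791 + 3559810/138720 = 4610056/2263791 + 3559810*(1/138720) = 4610056/2263791 + 355981/13872 = 289939093601/10467769584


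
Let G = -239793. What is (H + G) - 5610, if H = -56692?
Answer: -302095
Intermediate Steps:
(H + G) - 5610 = (-56692 - 239793) - 5610 = -296485 - 5610 = -302095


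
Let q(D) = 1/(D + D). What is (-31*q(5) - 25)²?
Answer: 78961/100 ≈ 789.61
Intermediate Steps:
q(D) = 1/(2*D)
(-31*q(5) - 25)² = (-31/(2*5) - 25)² = (-31*⅒ - 25)² = (-31/10 - 25)² = (-281/10)² = 78961/100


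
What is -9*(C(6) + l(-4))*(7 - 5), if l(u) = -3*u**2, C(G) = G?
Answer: 756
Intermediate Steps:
-9*(C(6) + l(-4))*(7 - 5) = -9*(6 - 3*(-4)**2)*(7 - 5) = -9*(6 - 3*16)*2 = -9*(6 - 48)*2 = -(-378)*2 = -9*(-84) = 756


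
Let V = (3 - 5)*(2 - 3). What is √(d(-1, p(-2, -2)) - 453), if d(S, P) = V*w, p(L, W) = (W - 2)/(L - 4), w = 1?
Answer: I*√451 ≈ 21.237*I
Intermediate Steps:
p(L, W) = (-2 + W)/(-4 + L)
V = 2 (V = -2*(-1) = 2)
d(S, P) = 2 (d(S, P) = 2*1 = 2)
√(d(-1, p(-2, -2)) - 453) = √(2 - 453) = √(-451) = I*√451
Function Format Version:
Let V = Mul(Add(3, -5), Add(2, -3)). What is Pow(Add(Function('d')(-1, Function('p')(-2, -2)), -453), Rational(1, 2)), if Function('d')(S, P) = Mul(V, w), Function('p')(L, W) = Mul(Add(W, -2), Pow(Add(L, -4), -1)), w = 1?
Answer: Mul(I, Pow(451, Rational(1, 2))) ≈ Mul(21.237, I)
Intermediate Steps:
Function('p')(L, W) = Mul(Pow(Add(-4, L), -1), Add(-2, W)) (Function('p')(L, W) = Mul(Add(-2, W), Pow(Add(-4, L), -1)) = Mul(Pow(Add(-4, L), -1), Add(-2, W)))
V = 2 (V = Mul(-2, -1) = 2)
Function('d')(S, P) = 2 (Function('d')(S, P) = Mul(2, 1) = 2)
Pow(Add(Function('d')(-1, Function('p')(-2, -2)), -453), Rational(1, 2)) = Pow(Add(2, -453), Rational(1, 2)) = Pow(-451, Rational(1, 2)) = Mul(I, Pow(451, Rational(1, 2)))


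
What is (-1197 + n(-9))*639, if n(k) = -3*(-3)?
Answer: -759132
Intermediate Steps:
n(k) = 9
(-1197 + n(-9))*639 = (-1197 + 9)*639 = -1188*639 = -759132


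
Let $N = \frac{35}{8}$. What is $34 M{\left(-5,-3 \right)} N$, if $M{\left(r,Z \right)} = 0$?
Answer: $0$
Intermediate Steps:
$N = \frac{35}{8}$ ($N = 35 \cdot \frac{1}{8} = \frac{35}{8} \approx 4.375$)
$34 M{\left(-5,-3 \right)} N = 34 \cdot 0 \cdot \frac{35}{8} = 0 \cdot \frac{35}{8} = 0$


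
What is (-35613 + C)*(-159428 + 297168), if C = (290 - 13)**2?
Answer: 5663317840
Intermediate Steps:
C = 76729 (C = 277**2 = 76729)
(-35613 + C)*(-159428 + 297168) = (-35613 + 76729)*(-159428 + 297168) = 41116*137740 = 5663317840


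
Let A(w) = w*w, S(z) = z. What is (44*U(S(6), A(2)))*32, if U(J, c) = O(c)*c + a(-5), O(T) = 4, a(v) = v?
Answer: 15488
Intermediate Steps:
A(w) = w**2
U(J, c) = -5 + 4*c (U(J, c) = 4*c - 5 = -5 + 4*c)
(44*U(S(6), A(2)))*32 = (44*(-5 + 4*2**2))*32 = (44*(-5 + 4*4))*32 = (44*(-5 + 16))*32 = (44*11)*32 = 484*32 = 15488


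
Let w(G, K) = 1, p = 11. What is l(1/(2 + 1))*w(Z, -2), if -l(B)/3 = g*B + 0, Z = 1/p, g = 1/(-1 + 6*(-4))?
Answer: 1/25 ≈ 0.040000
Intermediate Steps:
g = -1/25 (g = 1/(-1 - 24) = 1/(-25) = -1/25 ≈ -0.040000)
Z = 1/11 ≈ 0.090909
l(B) = 3*B/25 (l(B) = -3*(-B/25 + 0) = -(-3)*B/25 = 3*B/25)
l(1/(2 + 1))*w(Z, -2) = (3/(25*(2 + 1)))*1 = ((3/25)/3)*1 = ((3/25)*(⅓))*1 = (1/25)*1 = 1/25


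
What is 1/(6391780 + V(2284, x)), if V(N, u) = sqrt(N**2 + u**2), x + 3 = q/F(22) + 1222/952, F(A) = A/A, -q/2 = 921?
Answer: 1448223945280/9256726896795191663 - 476*sqrt(1952166606737)/9256726896795191663 ≈ 1.5638e-7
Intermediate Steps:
q = -1842 (q = -2*921 = -1842)
F(A) = 1
x = -877609/476 (x = -3 + (-1842/1 + 1222/952) = -3 + (-1842*1 + 1222*(1/952)) = -3 + (-1842 + 611/476) = -3 - 876181/476 = -877609/476 ≈ -1843.7)
1/(6391780 + V(2284, x)) = 1/(6391780 + sqrt(2284**2 + (-877609/476)**2)) = 1/(6391780 + sqrt(5216656 + 770197556881/226576)) = 1/(6391780 + sqrt(1952166606737/226576)) = 1/(6391780 + sqrt(1952166606737)/476)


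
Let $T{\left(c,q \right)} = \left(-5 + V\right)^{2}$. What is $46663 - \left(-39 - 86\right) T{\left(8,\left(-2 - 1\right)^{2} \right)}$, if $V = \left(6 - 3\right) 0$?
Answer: $49788$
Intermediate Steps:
$V = 0$ ($V = 3 \cdot 0 = 0$)
$T{\left(c,q \right)} = 25$ ($T{\left(c,q \right)} = \left(-5 + 0\right)^{2} = \left(-5\right)^{2} = 25$)
$46663 - \left(-39 - 86\right) T{\left(8,\left(-2 - 1\right)^{2} \right)} = 46663 - \left(-39 - 86\right) 25 = 46663 - \left(-125\right) 25 = 46663 - -3125 = 46663 + 3125 = 49788$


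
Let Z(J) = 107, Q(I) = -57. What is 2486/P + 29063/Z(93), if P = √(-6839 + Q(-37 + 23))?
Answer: 29063/107 - 1243*I*√431/862 ≈ 271.62 - 29.937*I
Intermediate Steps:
P = 4*I*√431 (P = √(-6839 - 57) = √(-6896) = 4*I*√431 ≈ 83.042*I)
2486/P + 29063/Z(93) = 2486/((4*I*√431)) + 29063/107 = 2486*(-I*√431/1724) + 29063*(1/107) = -1243*I*√431/862 + 29063/107 = 29063/107 - 1243*I*√431/862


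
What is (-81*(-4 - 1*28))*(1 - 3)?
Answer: -5184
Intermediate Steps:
(-81*(-4 - 1*28))*(1 - 3) = -81*(-4 - 28)*(-2) = -81*(-32)*(-2) = 2592*(-2) = -5184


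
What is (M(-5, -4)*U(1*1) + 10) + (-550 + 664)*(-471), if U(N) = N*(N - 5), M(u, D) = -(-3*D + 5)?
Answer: -53616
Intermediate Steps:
M(u, D) = -5 + 3*D (M(u, D) = -(5 - 3*D) = -5 + 3*D)
U(N) = N*(-5 + N)
(M(-5, -4)*U(1*1) + 10) + (-550 + 664)*(-471) = ((-5 + 3*(-4))*((1*1)*(-5 + 1*1)) + 10) + (-550 + 664)*(-471) = ((-5 - 12)*(1*(-5 + 1)) + 10) + 114*(-471) = (-17*(-4) + 10) - 53694 = (68 + 10) - 53694 = 78 - 53694 = -53616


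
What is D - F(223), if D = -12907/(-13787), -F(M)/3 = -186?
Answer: -7680239/13787 ≈ -557.06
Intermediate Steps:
F(M) = 558 (F(M) = -3*(-186) = 558)
D = 12907/13787 (D = -12907*(-1/13787) = 12907/13787 ≈ 0.93617)
D - F(223) = 12907/13787 - 1*558 = 12907/13787 - 558 = -7680239/13787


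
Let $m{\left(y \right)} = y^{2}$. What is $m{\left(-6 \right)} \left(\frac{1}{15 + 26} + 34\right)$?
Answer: $\frac{50220}{41} \approx 1224.9$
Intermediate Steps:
$m{\left(-6 \right)} \left(\frac{1}{15 + 26} + 34\right) = \left(-6\right)^{2} \left(\frac{1}{15 + 26} + 34\right) = 36 \left(\frac{1}{41} + 34\right) = 36 \cdot \frac{1395}{41} = \frac{50220}{41}$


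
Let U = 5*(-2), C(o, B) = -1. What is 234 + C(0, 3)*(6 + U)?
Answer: 238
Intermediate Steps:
U = -10
234 + C(0, 3)*(6 + U) = 234 - (6 - 10) = 234 - 1*(-4) = 234 + 4 = 238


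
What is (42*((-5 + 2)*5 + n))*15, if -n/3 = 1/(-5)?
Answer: -9072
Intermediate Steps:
n = ⅗ (n = -3/(-5) = -3*(-⅕) = ⅗ ≈ 0.60000)
(42*((-5 + 2)*5 + n))*15 = (42*((-5 + 2)*5 + ⅗))*15 = (42*(-3*5 + ⅗))*15 = (42*(-15 + ⅗))*15 = (42*(-72/5))*15 = -3024/5*15 = -9072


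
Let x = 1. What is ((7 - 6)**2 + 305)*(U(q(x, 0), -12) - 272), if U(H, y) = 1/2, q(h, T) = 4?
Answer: -83079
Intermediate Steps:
U(H, y) = 1/2
((7 - 6)**2 + 305)*(U(q(x, 0), -12) - 272) = ((7 - 6)**2 + 305)*(1/2 - 272) = (1**2 + 305)*(-543/2) = (1 + 305)*(-543/2) = 306*(-543/2) = -83079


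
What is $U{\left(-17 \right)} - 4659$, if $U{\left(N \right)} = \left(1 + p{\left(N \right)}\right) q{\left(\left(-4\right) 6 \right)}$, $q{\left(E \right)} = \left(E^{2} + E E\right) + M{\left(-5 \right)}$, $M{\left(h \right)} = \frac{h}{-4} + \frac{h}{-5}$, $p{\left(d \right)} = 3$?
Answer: $-42$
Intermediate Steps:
$M{\left(h \right)} = - \frac{9 h}{20}$ ($M{\left(h \right)} = h \left(- \frac{1}{4}\right) + h \left(- \frac{1}{5}\right) = - \frac{h}{4} - \frac{h}{5} = - \frac{9 h}{20}$)
$q{\left(E \right)} = \frac{9}{4} + 2 E^{2}$ ($q{\left(E \right)} = \left(E^{2} + E E\right) - - \frac{9}{4} = \left(E^{2} + E^{2}\right) + \frac{9}{4} = 2 E^{2} + \frac{9}{4} = \frac{9}{4} + 2 E^{2}$)
$U{\left(N \right)} = 4617$ ($U{\left(N \right)} = \left(1 + 3\right) \left(\frac{9}{4} + 2 \left(\left(-4\right) 6\right)^{2}\right) = 4 \left(\frac{9}{4} + 2 \left(-24\right)^{2}\right) = 4 \left(\frac{9}{4} + 2 \cdot 576\right) = 4 \left(\frac{9}{4} + 1152\right) = 4 \cdot \frac{4617}{4} = 4617$)
$U{\left(-17 \right)} - 4659 = 4617 - 4659 = -42$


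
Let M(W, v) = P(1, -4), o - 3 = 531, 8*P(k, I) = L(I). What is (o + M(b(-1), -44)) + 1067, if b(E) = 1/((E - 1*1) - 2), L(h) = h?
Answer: 3201/2 ≈ 1600.5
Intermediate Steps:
b(E) = 1/(-3 + E) (b(E) = 1/((E - 1) - 2) = 1/((-1 + E) - 2) = 1/(-3 + E))
P(k, I) = I/8
o = 534 (o = 3 + 531 = 534)
M(W, v) = -1/2 (M(W, v) = (1/8)*(-4) = -1/2)
(o + M(b(-1), -44)) + 1067 = (534 - 1/2) + 1067 = 1067/2 + 1067 = 3201/2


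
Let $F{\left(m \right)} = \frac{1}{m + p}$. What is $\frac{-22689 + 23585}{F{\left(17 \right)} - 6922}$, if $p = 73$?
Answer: $- \frac{11520}{88997} \approx -0.12944$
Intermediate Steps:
$F{\left(m \right)} = \frac{1}{73 + m}$ ($F{\left(m \right)} = \frac{1}{m + 73} = \frac{1}{73 + m}$)
$\frac{-22689 + 23585}{F{\left(17 \right)} - 6922} = \frac{-22689 + 23585}{\frac{1}{73 + 17} - 6922} = \frac{896}{\frac{1}{90} - 6922} = \frac{896}{- \frac{622979}{90}} = 896 \left(- \frac{90}{622979}\right) = - \frac{11520}{88997}$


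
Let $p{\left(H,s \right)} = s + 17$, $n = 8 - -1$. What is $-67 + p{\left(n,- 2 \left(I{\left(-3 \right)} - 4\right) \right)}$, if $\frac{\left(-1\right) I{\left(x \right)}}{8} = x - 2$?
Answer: $-122$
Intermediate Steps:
$I{\left(x \right)} = 16 - 8 x$ ($I{\left(x \right)} = - 8 \left(x - 2\right) = - 8 \left(-2 + x\right) = 16 - 8 x$)
$n = 9$ ($n = 8 + 1 = 9$)
$p{\left(H,s \right)} = 17 + s$
$-67 + p{\left(n,- 2 \left(I{\left(-3 \right)} - 4\right) \right)} = -67 + \left(17 - 2 \left(\left(16 - -24\right) - 4\right)\right) = -67 + \left(17 - 2 \left(\left(16 + 24\right) - 4\right)\right) = -67 + \left(17 - 2 \left(40 - 4\right)\right) = -67 + \left(17 - 72\right) = -67 - 55 = -122$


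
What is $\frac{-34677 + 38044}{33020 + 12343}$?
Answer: $\frac{3367}{45363} \approx 0.074224$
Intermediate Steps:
$\frac{-34677 + 38044}{33020 + 12343} = \frac{3367}{45363}$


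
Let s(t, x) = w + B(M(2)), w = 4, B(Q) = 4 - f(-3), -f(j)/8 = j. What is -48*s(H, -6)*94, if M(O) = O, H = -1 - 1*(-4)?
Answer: 72192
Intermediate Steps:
H = 3 (H = -1 + 4 = 3)
f(j) = -8*j
B(Q) = -20 (B(Q) = 4 - (-8)*(-3) = 4 - 1*24 = 4 - 24 = -20)
s(t, x) = -16 (s(t, x) = 4 - 20 = -16)
-48*s(H, -6)*94 = -48*(-16)*94 = 768*94 = 72192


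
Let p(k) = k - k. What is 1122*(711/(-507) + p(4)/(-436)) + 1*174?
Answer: -236508/169 ≈ -1399.5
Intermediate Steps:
p(k) = 0
1122*(711/(-507) + p(4)/(-436)) + 1*174 = 1122*(711/(-507) + 0/(-436)) + 1*174 = 1122*(711*(-1/507) + 0*(-1/436)) + 174 = 1122*(-237/169 + 0) + 174 = 1122*(-237/169) + 174 = -265914/169 + 174 = -236508/169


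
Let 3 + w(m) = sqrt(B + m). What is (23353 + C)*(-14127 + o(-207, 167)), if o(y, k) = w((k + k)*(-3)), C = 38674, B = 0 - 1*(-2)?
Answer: -876441510 + 620270*I*sqrt(10) ≈ -8.7644e+8 + 1.9615e+6*I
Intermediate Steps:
B = 2 (B = 0 + 2 = 2)
w(m) = -3 + sqrt(2 + m)
o(y, k) = -3 + sqrt(2 - 6*k) (o(y, k) = -3 + sqrt(2 + (k + k)*(-3)) = -3 + sqrt(2 + (2*k)*(-3)) = -3 + sqrt(2 - 6*k))
(23353 + C)*(-14127 + o(-207, 167)) = (23353 + 38674)*(-14127 + (-3 + sqrt(2 - 6*167))) = 62027*(-14127 + (-3 + sqrt(2 - 1002))) = 62027*(-14127 + (-3 + sqrt(-1000))) = 62027*(-14127 + (-3 + 10*I*sqrt(10))) = 62027*(-14130 + 10*I*sqrt(10)) = -876441510 + 620270*I*sqrt(10)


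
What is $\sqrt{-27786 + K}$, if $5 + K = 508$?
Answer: $i \sqrt{27283} \approx 165.18 i$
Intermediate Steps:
$K = 503$ ($K = -5 + 508 = 503$)
$\sqrt{-27786 + K} = \sqrt{-27786 + 503} = \sqrt{-27283} = i \sqrt{27283}$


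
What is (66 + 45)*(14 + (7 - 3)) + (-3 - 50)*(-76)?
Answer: 6026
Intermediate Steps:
(66 + 45)*(14 + (7 - 3)) + (-3 - 50)*(-76) = 111*(14 + 4) - 53*(-76) = 111*18 + 4028 = 1998 + 4028 = 6026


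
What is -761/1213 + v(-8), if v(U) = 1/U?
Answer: -7301/9704 ≈ -0.75237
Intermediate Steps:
-761/1213 + v(-8) = -761/1213 + 1/(-8) = (1/1213)*(-761) - ⅛ = -761/1213 - ⅛ = -7301/9704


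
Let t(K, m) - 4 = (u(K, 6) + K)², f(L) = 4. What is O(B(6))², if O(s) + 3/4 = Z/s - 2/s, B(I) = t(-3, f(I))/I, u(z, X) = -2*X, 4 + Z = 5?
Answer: 505521/839056 ≈ 0.60249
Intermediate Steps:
Z = 1 (Z = -4 + 5 = 1)
t(K, m) = 4 + (-12 + K)² (t(K, m) = 4 + (-2*6 + K)² = 4 + (-12 + K)²)
B(I) = 229/I (B(I) = (4 + (-12 - 3)²)/I = (4 + (-15)²)/I = (4 + 225)/I = 229/I)
O(s) = -¾ - 1/s (O(s) = -¾ + (1/s - 2/s) = -¾ - 1/s)
O(B(6))² = (-¾ - 1/(229/6))² = (-¾ - 1/(229*(⅙)))² = (-¾ - 1/229/6)² = (-¾ - 1*6/229)² = (-¾ - 6/229)² = (-711/916)² = 505521/839056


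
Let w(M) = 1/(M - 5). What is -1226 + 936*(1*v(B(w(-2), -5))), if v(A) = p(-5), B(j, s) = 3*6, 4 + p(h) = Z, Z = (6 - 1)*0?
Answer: -4970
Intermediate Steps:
w(M) = 1/(-5 + M)
Z = 0 (Z = 5*0 = 0)
p(h) = -4 (p(h) = -4 + 0 = -4)
B(j, s) = 18
v(A) = -4
-1226 + 936*(1*v(B(w(-2), -5))) = -1226 + 936*(1*(-4)) = -1226 + 936*(-4) = -1226 - 3744 = -4970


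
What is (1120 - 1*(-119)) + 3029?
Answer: 4268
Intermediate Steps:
(1120 - 1*(-119)) + 3029 = (1120 + 119) + 3029 = 1239 + 3029 = 4268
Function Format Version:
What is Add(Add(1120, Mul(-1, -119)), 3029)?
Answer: 4268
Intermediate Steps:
Add(Add(1120, Mul(-1, -119)), 3029) = Add(Add(1120, 119), 3029) = Add(1239, 3029) = 4268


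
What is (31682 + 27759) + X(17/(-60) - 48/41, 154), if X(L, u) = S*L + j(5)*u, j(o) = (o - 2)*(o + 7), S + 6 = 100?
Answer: 79763431/1230 ≈ 64848.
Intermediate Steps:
S = 94 (S = -6 + 100 = 94)
j(o) = (-2 + o)*(7 + o)
X(L, u) = 36*u + 94*L (X(L, u) = 94*L + (-14 + 5² + 5*5)*u = 94*L + (-14 + 25 + 25)*u = 94*L + 36*u = 36*u + 94*L)
(31682 + 27759) + X(17/(-60) - 48/41, 154) = (31682 + 27759) + (36*154 + 94*(17/(-60) - 48/41)) = 59441 + (5544 + 94*(17*(-1/60) - 48*1/41)) = 59441 + (5544 + 94*(-17/60 - 48/41)) = 59441 + (5544 + 94*(-3577/2460)) = 59441 + (5544 - 168119/1230) = 59441 + 6651001/1230 = 79763431/1230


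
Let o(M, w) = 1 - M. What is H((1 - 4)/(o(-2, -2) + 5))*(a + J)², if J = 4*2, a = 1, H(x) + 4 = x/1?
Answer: -2835/8 ≈ -354.38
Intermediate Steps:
H(x) = -4 + x (H(x) = -4 + x/1 = -4 + x*1 = -4 + x)
J = 8
H((1 - 4)/(o(-2, -2) + 5))*(a + J)² = (-4 + (1 - 4)/((1 - 1*(-2)) + 5))*(1 + 8)² = (-4 - 3/((1 + 2) + 5))*9² = (-4 - 3/(3 + 5))*81 = (-4 - 3/8)*81 = -35/8*81 = -2835/8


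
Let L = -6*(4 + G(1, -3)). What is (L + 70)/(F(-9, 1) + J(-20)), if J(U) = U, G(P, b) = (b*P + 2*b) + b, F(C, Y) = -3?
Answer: -118/23 ≈ -5.1304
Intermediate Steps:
G(P, b) = 3*b + P*b (G(P, b) = (P*b + 2*b) + b = (2*b + P*b) + b = 3*b + P*b)
L = 48 (L = -6*(4 - 3*(3 + 1)) = -6*(4 - 3*4) = -6*(4 - 12) = -6*(-8) = 48)
(L + 70)/(F(-9, 1) + J(-20)) = (48 + 70)/(-3 - 20) = 118/(-23) = 118*(-1/23) = -118/23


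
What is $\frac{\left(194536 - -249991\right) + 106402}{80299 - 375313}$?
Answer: $- \frac{183643}{98338} \approx -1.8675$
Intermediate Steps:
$\frac{\left(194536 - -249991\right) + 106402}{80299 - 375313} = \frac{\left(194536 + 249991\right) + 106402}{-295014} = \left(444527 + 106402\right) \left(- \frac{1}{295014}\right) = 550929 \left(- \frac{1}{295014}\right) = - \frac{183643}{98338}$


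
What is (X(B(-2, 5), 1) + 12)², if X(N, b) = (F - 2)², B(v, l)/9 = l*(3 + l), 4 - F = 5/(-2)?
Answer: 16641/16 ≈ 1040.1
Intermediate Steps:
F = 13/2 (F = 4 - 5/(-2) = 4 - 5*(-1)/2 = 4 - 1*(-5/2) = 4 + 5/2 = 13/2 ≈ 6.5000)
B(v, l) = 9*l*(3 + l) (B(v, l) = 9*(l*(3 + l)) = 9*l*(3 + l))
X(N, b) = 81/4 (X(N, b) = (13/2 - 2)² = (9/2)² = 81/4)
(X(B(-2, 5), 1) + 12)² = (81/4 + 12)² = (129/4)² = 16641/16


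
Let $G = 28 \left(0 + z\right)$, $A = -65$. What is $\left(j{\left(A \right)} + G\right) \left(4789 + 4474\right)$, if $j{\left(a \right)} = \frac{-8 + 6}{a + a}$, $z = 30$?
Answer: $\frac{505769063}{65} \approx 7.7811 \cdot 10^{6}$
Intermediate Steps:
$G = 840$ ($G = 28 \left(0 + 30\right) = 28 \cdot 30 = 840$)
$j{\left(a \right)} = - \frac{1}{a}$ ($j{\left(a \right)} = - \frac{2}{2 a} = - 2 \frac{1}{2 a} = - \frac{1}{a}$)
$\left(j{\left(A \right)} + G\right) \left(4789 + 4474\right) = \left(- \frac{1}{-65} + 840\right) \left(4789 + 4474\right) = \left(\left(-1\right) \left(- \frac{1}{65}\right) + 840\right) 9263 = \left(\frac{1}{65} + 840\right) 9263 = \frac{54601}{65} \cdot 9263 = \frac{505769063}{65}$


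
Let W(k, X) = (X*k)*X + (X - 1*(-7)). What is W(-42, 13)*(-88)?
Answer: 622864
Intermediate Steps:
W(k, X) = 7 + X + k*X² (W(k, X) = k*X² + (X + 7) = k*X² + (7 + X) = 7 + X + k*X²)
W(-42, 13)*(-88) = (7 + 13 - 42*13²)*(-88) = (7 + 13 - 42*169)*(-88) = (7 + 13 - 7098)*(-88) = -7078*(-88) = 622864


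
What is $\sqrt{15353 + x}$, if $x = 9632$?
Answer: $\sqrt{24985} \approx 158.07$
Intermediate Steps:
$\sqrt{15353 + x} = \sqrt{15353 + 9632} = \sqrt{24985}$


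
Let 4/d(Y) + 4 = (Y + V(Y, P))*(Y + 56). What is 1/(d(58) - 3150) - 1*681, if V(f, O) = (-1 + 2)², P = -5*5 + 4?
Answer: -7209851149/10587148 ≈ -681.00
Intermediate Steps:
P = -21 (P = -25 + 4 = -21)
V(f, O) = 1 (V(f, O) = 1² = 1)
d(Y) = 4/(-4 + (1 + Y)*(56 + Y)) (d(Y) = 4/(-4 + (Y + 1)*(Y + 56)) = 4/(-4 + (1 + Y)*(56 + Y)))
1/(d(58) - 3150) - 1*681 = 1/(4/(52 + 58² + 57*58) - 3150) - 1*681 = 1/(4/(52 + 3364 + 3306) - 3150) - 681 = 1/(4/6722 - 3150) - 681 = 1/(4*(1/6722) - 3150) - 681 = 1/(2/3361 - 3150) - 681 = 1/(-10587148/3361) - 681 = -3361/10587148 - 681 = -7209851149/10587148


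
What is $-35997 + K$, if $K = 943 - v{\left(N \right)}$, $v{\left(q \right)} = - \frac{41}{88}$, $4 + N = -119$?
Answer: $- \frac{3084711}{88} \approx -35054.0$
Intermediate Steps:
$N = -123$ ($N = -4 - 119 = -123$)
$v{\left(q \right)} = - \frac{41}{88}$ ($v{\left(q \right)} = \left(-41\right) \frac{1}{88} = - \frac{41}{88}$)
$K = \frac{83025}{88}$ ($K = 943 - - \frac{41}{88} = 943 + \frac{41}{88} = \frac{83025}{88} \approx 943.47$)
$-35997 + K = -35997 + \frac{83025}{88} = - \frac{3084711}{88}$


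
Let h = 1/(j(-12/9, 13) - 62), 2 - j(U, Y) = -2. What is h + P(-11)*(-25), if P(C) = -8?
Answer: 11599/58 ≈ 199.98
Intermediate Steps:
j(U, Y) = 4 (j(U, Y) = 2 - 1*(-2) = 2 + 2 = 4)
h = -1/58 (h = 1/(4 - 62) = 1/(-58) = -1/58 ≈ -0.017241)
h + P(-11)*(-25) = -1/58 - 8*(-25) = -1/58 + 200 = 11599/58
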